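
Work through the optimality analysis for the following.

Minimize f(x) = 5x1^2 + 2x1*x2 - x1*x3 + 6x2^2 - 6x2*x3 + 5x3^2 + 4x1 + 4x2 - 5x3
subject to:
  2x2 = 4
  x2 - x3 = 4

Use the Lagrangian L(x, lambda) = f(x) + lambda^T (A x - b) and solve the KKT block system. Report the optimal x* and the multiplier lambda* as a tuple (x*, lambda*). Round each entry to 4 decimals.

Form the Lagrangian:
  L(x, lambda) = (1/2) x^T Q x + c^T x + lambda^T (A x - b)
Stationarity (grad_x L = 0): Q x + c + A^T lambda = 0.
Primal feasibility: A x = b.

This gives the KKT block system:
  [ Q   A^T ] [ x     ]   [-c ]
  [ A    0  ] [ lambda ] = [ b ]

Solving the linear system:
  x*      = (-1, 2, -2)
  lambda* = (-1, -36)
  f(x*)   = 81

x* = (-1, 2, -2), lambda* = (-1, -36)


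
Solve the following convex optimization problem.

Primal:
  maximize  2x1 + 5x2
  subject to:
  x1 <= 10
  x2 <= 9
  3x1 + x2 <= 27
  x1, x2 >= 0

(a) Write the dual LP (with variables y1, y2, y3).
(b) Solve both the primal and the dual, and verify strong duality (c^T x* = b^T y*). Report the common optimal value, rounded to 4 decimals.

The standard primal-dual pair for 'max c^T x s.t. A x <= b, x >= 0' is:
  Dual:  min b^T y  s.t.  A^T y >= c,  y >= 0.

So the dual LP is:
  minimize  10y1 + 9y2 + 27y3
  subject to:
    y1 + 3y3 >= 2
    y2 + y3 >= 5
    y1, y2, y3 >= 0

Solving the primal: x* = (6, 9).
  primal value c^T x* = 57.
Solving the dual: y* = (0, 4.3333, 0.6667).
  dual value b^T y* = 57.
Strong duality: c^T x* = b^T y*. Confirmed.

57


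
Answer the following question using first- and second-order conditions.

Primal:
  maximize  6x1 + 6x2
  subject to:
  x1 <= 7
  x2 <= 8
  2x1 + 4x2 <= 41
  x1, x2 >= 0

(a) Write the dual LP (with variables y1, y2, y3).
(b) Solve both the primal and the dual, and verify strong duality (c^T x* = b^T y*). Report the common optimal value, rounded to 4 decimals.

The standard primal-dual pair for 'max c^T x s.t. A x <= b, x >= 0' is:
  Dual:  min b^T y  s.t.  A^T y >= c,  y >= 0.

So the dual LP is:
  minimize  7y1 + 8y2 + 41y3
  subject to:
    y1 + 2y3 >= 6
    y2 + 4y3 >= 6
    y1, y2, y3 >= 0

Solving the primal: x* = (7, 6.75).
  primal value c^T x* = 82.5.
Solving the dual: y* = (3, 0, 1.5).
  dual value b^T y* = 82.5.
Strong duality: c^T x* = b^T y*. Confirmed.

82.5


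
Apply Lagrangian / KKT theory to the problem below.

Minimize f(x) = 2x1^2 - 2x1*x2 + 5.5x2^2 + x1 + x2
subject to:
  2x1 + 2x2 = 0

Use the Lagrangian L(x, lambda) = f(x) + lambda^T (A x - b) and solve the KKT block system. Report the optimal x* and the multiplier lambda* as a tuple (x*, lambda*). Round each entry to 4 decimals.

Form the Lagrangian:
  L(x, lambda) = (1/2) x^T Q x + c^T x + lambda^T (A x - b)
Stationarity (grad_x L = 0): Q x + c + A^T lambda = 0.
Primal feasibility: A x = b.

This gives the KKT block system:
  [ Q   A^T ] [ x     ]   [-c ]
  [ A    0  ] [ lambda ] = [ b ]

Solving the linear system:
  x*      = (0, 0)
  lambda* = (-0.5)
  f(x*)   = 0

x* = (0, 0), lambda* = (-0.5)


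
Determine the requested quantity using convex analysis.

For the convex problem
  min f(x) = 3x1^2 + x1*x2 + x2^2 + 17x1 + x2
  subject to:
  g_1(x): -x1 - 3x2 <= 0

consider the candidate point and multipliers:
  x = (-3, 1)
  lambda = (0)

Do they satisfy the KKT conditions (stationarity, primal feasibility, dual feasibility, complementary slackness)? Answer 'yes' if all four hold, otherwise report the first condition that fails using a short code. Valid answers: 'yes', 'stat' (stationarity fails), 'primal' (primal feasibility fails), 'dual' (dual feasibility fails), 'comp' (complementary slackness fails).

Gradient of f: grad f(x) = Q x + c = (0, 0)
Constraint values g_i(x) = a_i^T x - b_i:
  g_1((-3, 1)) = 0
Stationarity residual: grad f(x) + sum_i lambda_i a_i = (0, 0)
  -> stationarity OK
Primal feasibility (all g_i <= 0): OK
Dual feasibility (all lambda_i >= 0): OK
Complementary slackness (lambda_i * g_i(x) = 0 for all i): OK

Verdict: yes, KKT holds.

yes


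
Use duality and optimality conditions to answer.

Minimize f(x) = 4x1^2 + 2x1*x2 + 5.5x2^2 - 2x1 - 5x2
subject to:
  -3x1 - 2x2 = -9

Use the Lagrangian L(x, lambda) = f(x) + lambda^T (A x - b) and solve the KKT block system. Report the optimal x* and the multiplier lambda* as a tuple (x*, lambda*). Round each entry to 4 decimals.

Form the Lagrangian:
  L(x, lambda) = (1/2) x^T Q x + c^T x + lambda^T (A x - b)
Stationarity (grad_x L = 0): Q x + c + A^T lambda = 0.
Primal feasibility: A x = b.

This gives the KKT block system:
  [ Q   A^T ] [ x     ]   [-c ]
  [ A    0  ] [ lambda ] = [ b ]

Solving the linear system:
  x*      = (2.2336, 1.1495)
  lambda* = (6.0561)
  f(x*)   = 22.1449

x* = (2.2336, 1.1495), lambda* = (6.0561)


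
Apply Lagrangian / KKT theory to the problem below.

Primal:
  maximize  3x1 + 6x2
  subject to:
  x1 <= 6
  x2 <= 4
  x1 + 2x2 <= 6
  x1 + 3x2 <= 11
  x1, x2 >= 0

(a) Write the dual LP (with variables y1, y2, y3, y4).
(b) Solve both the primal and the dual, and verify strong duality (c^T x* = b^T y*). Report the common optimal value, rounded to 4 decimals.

The standard primal-dual pair for 'max c^T x s.t. A x <= b, x >= 0' is:
  Dual:  min b^T y  s.t.  A^T y >= c,  y >= 0.

So the dual LP is:
  minimize  6y1 + 4y2 + 6y3 + 11y4
  subject to:
    y1 + y3 + y4 >= 3
    y2 + 2y3 + 3y4 >= 6
    y1, y2, y3, y4 >= 0

Solving the primal: x* = (6, 0).
  primal value c^T x* = 18.
Solving the dual: y* = (0, 0, 3, 0).
  dual value b^T y* = 18.
Strong duality: c^T x* = b^T y*. Confirmed.

18


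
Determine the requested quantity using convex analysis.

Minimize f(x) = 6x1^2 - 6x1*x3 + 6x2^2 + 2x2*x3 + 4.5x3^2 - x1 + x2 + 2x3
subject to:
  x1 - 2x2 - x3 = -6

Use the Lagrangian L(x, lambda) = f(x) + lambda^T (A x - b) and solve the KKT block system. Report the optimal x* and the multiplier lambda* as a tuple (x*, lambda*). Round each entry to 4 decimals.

Form the Lagrangian:
  L(x, lambda) = (1/2) x^T Q x + c^T x + lambda^T (A x - b)
Stationarity (grad_x L = 0): Q x + c + A^T lambda = 0.
Primal feasibility: A x = b.

This gives the KKT block system:
  [ Q   A^T ] [ x     ]   [-c ]
  [ A    0  ] [ lambda ] = [ b ]

Solving the linear system:
  x*      = (-1.0581, 2.3692, 0.2035)
  lambda* = (14.9186)
  f(x*)   = 46.673

x* = (-1.0581, 2.3692, 0.2035), lambda* = (14.9186)


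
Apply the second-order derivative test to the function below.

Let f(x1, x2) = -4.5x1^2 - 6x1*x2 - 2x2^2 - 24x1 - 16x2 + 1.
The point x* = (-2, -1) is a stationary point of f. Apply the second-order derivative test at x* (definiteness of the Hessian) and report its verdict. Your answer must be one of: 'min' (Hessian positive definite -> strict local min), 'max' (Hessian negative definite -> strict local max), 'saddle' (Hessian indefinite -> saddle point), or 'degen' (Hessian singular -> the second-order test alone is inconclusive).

Compute the Hessian H = grad^2 f:
  H = [[-9, -6], [-6, -4]]
Verify stationarity: grad f(x*) = H x* + g = (0, 0).
Eigenvalues of H: -13, 0.
H has a zero eigenvalue (singular; negative semidefinite but not definite), so H is neither positive definite, negative definite, nor indefinite. The second-order test alone is inconclusive -> degen.
(Indeed, f is constant along the null direction of H through x*, so x* is not a strict local extremum.)

degen


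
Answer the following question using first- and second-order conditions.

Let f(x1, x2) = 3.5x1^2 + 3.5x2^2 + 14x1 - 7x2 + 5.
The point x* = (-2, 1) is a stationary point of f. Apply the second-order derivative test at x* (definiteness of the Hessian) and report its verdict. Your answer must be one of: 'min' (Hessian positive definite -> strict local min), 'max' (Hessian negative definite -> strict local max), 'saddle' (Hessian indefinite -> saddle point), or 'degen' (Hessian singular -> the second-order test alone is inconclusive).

Compute the Hessian H = grad^2 f:
  H = [[7, 0], [0, 7]]
Verify stationarity: grad f(x*) = H x* + g = (0, 0).
Eigenvalues of H: 7, 7.
Both eigenvalues > 0, so H is positive definite -> x* is a strict local min.

min


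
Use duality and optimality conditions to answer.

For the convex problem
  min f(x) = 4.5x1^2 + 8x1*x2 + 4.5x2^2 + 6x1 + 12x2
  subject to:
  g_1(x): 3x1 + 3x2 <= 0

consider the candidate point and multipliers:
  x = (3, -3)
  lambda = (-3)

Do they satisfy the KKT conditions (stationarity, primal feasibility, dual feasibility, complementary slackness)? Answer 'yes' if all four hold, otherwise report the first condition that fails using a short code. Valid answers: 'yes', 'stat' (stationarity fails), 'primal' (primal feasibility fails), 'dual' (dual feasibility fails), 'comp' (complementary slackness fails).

Gradient of f: grad f(x) = Q x + c = (9, 9)
Constraint values g_i(x) = a_i^T x - b_i:
  g_1((3, -3)) = 0
Stationarity residual: grad f(x) + sum_i lambda_i a_i = (0, 0)
  -> stationarity OK
Primal feasibility (all g_i <= 0): OK
Dual feasibility (all lambda_i >= 0): FAILS
Complementary slackness (lambda_i * g_i(x) = 0 for all i): OK

Verdict: the first failing condition is dual_feasibility -> dual.

dual


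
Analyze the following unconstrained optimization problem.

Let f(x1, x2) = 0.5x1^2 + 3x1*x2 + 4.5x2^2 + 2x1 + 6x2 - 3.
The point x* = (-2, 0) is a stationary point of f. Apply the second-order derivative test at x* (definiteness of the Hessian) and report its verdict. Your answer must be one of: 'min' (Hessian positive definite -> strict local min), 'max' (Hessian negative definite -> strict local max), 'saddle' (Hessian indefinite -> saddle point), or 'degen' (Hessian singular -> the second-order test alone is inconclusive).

Compute the Hessian H = grad^2 f:
  H = [[1, 3], [3, 9]]
Verify stationarity: grad f(x*) = H x* + g = (0, 0).
Eigenvalues of H: 0, 10.
H has a zero eigenvalue (singular; positive semidefinite but not definite), so H is neither positive definite, negative definite, nor indefinite. The second-order test alone is inconclusive -> degen.
(Indeed, f is constant along the null direction of H through x*, so x* is not a strict local extremum.)

degen


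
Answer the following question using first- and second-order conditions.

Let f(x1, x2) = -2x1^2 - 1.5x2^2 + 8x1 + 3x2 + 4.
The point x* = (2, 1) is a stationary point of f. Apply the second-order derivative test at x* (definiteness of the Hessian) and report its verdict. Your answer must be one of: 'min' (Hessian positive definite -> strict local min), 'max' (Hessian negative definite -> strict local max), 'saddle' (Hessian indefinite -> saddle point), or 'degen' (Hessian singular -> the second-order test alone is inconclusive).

Compute the Hessian H = grad^2 f:
  H = [[-4, 0], [0, -3]]
Verify stationarity: grad f(x*) = H x* + g = (0, 0).
Eigenvalues of H: -4, -3.
Both eigenvalues < 0, so H is negative definite -> x* is a strict local max.

max


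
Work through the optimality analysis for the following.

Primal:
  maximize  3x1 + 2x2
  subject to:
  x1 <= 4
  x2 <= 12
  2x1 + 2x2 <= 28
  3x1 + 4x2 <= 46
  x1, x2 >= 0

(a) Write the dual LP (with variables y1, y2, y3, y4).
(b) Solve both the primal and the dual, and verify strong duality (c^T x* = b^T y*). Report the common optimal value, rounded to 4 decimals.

The standard primal-dual pair for 'max c^T x s.t. A x <= b, x >= 0' is:
  Dual:  min b^T y  s.t.  A^T y >= c,  y >= 0.

So the dual LP is:
  minimize  4y1 + 12y2 + 28y3 + 46y4
  subject to:
    y1 + 2y3 + 3y4 >= 3
    y2 + 2y3 + 4y4 >= 2
    y1, y2, y3, y4 >= 0

Solving the primal: x* = (4, 8.5).
  primal value c^T x* = 29.
Solving the dual: y* = (1.5, 0, 0, 0.5).
  dual value b^T y* = 29.
Strong duality: c^T x* = b^T y*. Confirmed.

29


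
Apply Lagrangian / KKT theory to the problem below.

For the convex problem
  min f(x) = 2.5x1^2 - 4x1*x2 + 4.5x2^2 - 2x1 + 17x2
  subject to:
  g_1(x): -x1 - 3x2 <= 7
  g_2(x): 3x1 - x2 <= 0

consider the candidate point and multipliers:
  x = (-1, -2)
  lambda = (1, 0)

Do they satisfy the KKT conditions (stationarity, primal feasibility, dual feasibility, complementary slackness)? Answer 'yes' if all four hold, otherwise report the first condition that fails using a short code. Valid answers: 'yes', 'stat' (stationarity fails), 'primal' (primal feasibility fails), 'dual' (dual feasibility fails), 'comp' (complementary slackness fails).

Gradient of f: grad f(x) = Q x + c = (1, 3)
Constraint values g_i(x) = a_i^T x - b_i:
  g_1((-1, -2)) = 0
  g_2((-1, -2)) = -1
Stationarity residual: grad f(x) + sum_i lambda_i a_i = (0, 0)
  -> stationarity OK
Primal feasibility (all g_i <= 0): OK
Dual feasibility (all lambda_i >= 0): OK
Complementary slackness (lambda_i * g_i(x) = 0 for all i): OK

Verdict: yes, KKT holds.

yes


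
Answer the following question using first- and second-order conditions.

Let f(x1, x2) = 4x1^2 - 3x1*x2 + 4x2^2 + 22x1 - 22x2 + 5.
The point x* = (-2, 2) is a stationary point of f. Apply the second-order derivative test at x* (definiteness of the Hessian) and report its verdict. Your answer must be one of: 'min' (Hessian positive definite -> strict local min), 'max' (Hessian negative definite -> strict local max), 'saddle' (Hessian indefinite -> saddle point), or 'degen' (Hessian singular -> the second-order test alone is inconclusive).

Compute the Hessian H = grad^2 f:
  H = [[8, -3], [-3, 8]]
Verify stationarity: grad f(x*) = H x* + g = (0, 0).
Eigenvalues of H: 5, 11.
Both eigenvalues > 0, so H is positive definite -> x* is a strict local min.

min


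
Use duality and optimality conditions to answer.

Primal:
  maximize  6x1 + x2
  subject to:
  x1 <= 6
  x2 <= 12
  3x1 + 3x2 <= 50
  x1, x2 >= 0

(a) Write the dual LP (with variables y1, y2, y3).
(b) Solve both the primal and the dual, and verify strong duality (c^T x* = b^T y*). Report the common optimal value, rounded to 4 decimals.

The standard primal-dual pair for 'max c^T x s.t. A x <= b, x >= 0' is:
  Dual:  min b^T y  s.t.  A^T y >= c,  y >= 0.

So the dual LP is:
  minimize  6y1 + 12y2 + 50y3
  subject to:
    y1 + 3y3 >= 6
    y2 + 3y3 >= 1
    y1, y2, y3 >= 0

Solving the primal: x* = (6, 10.6667).
  primal value c^T x* = 46.6667.
Solving the dual: y* = (5, 0, 0.3333).
  dual value b^T y* = 46.6667.
Strong duality: c^T x* = b^T y*. Confirmed.

46.6667


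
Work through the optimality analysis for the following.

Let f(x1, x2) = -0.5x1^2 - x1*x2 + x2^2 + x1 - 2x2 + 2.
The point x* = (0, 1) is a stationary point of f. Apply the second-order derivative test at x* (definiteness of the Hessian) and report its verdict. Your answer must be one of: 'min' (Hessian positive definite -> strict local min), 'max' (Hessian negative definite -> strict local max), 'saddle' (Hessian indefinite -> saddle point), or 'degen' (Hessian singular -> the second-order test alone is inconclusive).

Compute the Hessian H = grad^2 f:
  H = [[-1, -1], [-1, 2]]
Verify stationarity: grad f(x*) = H x* + g = (0, 0).
Eigenvalues of H: -1.3028, 2.3028.
Eigenvalues have mixed signs, so H is indefinite -> x* is a saddle point.

saddle


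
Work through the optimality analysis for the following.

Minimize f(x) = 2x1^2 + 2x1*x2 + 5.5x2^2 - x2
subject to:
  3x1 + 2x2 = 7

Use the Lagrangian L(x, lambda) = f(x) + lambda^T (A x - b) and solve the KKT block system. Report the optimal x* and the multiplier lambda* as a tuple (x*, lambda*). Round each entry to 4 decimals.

Form the Lagrangian:
  L(x, lambda) = (1/2) x^T Q x + c^T x + lambda^T (A x - b)
Stationarity (grad_x L = 0): Q x + c + A^T lambda = 0.
Primal feasibility: A x = b.

This gives the KKT block system:
  [ Q   A^T ] [ x     ]   [-c ]
  [ A    0  ] [ lambda ] = [ b ]

Solving the linear system:
  x*      = (2.1648, 0.2527)
  lambda* = (-3.0549)
  f(x*)   = 10.5659

x* = (2.1648, 0.2527), lambda* = (-3.0549)


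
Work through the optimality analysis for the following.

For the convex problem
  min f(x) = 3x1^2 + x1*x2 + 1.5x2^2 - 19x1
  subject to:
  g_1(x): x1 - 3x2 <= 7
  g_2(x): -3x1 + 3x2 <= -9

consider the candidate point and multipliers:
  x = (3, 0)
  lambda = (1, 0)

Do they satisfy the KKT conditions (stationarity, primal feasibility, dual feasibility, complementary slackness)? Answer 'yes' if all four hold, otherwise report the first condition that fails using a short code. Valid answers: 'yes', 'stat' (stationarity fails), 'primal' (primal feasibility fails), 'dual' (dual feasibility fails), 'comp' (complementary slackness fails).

Gradient of f: grad f(x) = Q x + c = (-1, 3)
Constraint values g_i(x) = a_i^T x - b_i:
  g_1((3, 0)) = -4
  g_2((3, 0)) = 0
Stationarity residual: grad f(x) + sum_i lambda_i a_i = (0, 0)
  -> stationarity OK
Primal feasibility (all g_i <= 0): OK
Dual feasibility (all lambda_i >= 0): OK
Complementary slackness (lambda_i * g_i(x) = 0 for all i): FAILS

Verdict: the first failing condition is complementary_slackness -> comp.

comp


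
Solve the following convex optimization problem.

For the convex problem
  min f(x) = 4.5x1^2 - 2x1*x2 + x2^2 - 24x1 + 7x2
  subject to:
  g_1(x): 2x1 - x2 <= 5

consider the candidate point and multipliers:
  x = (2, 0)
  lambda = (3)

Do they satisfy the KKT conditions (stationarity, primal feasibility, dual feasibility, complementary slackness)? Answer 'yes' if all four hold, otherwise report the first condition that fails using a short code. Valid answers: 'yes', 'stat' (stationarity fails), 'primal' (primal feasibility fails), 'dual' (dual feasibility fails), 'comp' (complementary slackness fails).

Gradient of f: grad f(x) = Q x + c = (-6, 3)
Constraint values g_i(x) = a_i^T x - b_i:
  g_1((2, 0)) = -1
Stationarity residual: grad f(x) + sum_i lambda_i a_i = (0, 0)
  -> stationarity OK
Primal feasibility (all g_i <= 0): OK
Dual feasibility (all lambda_i >= 0): OK
Complementary slackness (lambda_i * g_i(x) = 0 for all i): FAILS

Verdict: the first failing condition is complementary_slackness -> comp.

comp


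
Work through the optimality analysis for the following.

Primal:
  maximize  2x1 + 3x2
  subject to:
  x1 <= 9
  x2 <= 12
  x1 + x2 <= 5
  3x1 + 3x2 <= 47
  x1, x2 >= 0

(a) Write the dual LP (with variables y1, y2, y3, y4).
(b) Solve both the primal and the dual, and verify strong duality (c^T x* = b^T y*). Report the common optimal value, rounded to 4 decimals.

The standard primal-dual pair for 'max c^T x s.t. A x <= b, x >= 0' is:
  Dual:  min b^T y  s.t.  A^T y >= c,  y >= 0.

So the dual LP is:
  minimize  9y1 + 12y2 + 5y3 + 47y4
  subject to:
    y1 + y3 + 3y4 >= 2
    y2 + y3 + 3y4 >= 3
    y1, y2, y3, y4 >= 0

Solving the primal: x* = (0, 5).
  primal value c^T x* = 15.
Solving the dual: y* = (0, 0, 3, 0).
  dual value b^T y* = 15.
Strong duality: c^T x* = b^T y*. Confirmed.

15


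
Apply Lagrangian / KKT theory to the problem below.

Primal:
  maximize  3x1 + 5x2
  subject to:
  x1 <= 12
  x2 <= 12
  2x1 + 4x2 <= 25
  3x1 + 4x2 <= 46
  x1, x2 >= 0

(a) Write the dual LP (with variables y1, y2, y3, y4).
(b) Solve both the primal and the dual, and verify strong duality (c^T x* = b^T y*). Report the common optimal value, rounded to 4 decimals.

The standard primal-dual pair for 'max c^T x s.t. A x <= b, x >= 0' is:
  Dual:  min b^T y  s.t.  A^T y >= c,  y >= 0.

So the dual LP is:
  minimize  12y1 + 12y2 + 25y3 + 46y4
  subject to:
    y1 + 2y3 + 3y4 >= 3
    y2 + 4y3 + 4y4 >= 5
    y1, y2, y3, y4 >= 0

Solving the primal: x* = (12, 0.25).
  primal value c^T x* = 37.25.
Solving the dual: y* = (0.5, 0, 1.25, 0).
  dual value b^T y* = 37.25.
Strong duality: c^T x* = b^T y*. Confirmed.

37.25


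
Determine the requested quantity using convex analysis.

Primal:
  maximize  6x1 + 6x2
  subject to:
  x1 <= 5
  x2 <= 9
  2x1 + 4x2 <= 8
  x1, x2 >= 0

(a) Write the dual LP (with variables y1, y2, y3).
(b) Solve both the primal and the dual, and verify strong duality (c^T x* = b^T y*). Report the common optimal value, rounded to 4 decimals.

The standard primal-dual pair for 'max c^T x s.t. A x <= b, x >= 0' is:
  Dual:  min b^T y  s.t.  A^T y >= c,  y >= 0.

So the dual LP is:
  minimize  5y1 + 9y2 + 8y3
  subject to:
    y1 + 2y3 >= 6
    y2 + 4y3 >= 6
    y1, y2, y3 >= 0

Solving the primal: x* = (4, 0).
  primal value c^T x* = 24.
Solving the dual: y* = (0, 0, 3).
  dual value b^T y* = 24.
Strong duality: c^T x* = b^T y*. Confirmed.

24


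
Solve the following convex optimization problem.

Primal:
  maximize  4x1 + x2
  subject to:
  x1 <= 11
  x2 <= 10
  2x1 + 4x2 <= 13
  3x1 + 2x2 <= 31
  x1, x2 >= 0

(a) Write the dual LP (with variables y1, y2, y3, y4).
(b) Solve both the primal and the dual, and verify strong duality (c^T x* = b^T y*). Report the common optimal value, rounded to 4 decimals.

The standard primal-dual pair for 'max c^T x s.t. A x <= b, x >= 0' is:
  Dual:  min b^T y  s.t.  A^T y >= c,  y >= 0.

So the dual LP is:
  minimize  11y1 + 10y2 + 13y3 + 31y4
  subject to:
    y1 + 2y3 + 3y4 >= 4
    y2 + 4y3 + 2y4 >= 1
    y1, y2, y3, y4 >= 0

Solving the primal: x* = (6.5, 0).
  primal value c^T x* = 26.
Solving the dual: y* = (0, 0, 2, 0).
  dual value b^T y* = 26.
Strong duality: c^T x* = b^T y*. Confirmed.

26


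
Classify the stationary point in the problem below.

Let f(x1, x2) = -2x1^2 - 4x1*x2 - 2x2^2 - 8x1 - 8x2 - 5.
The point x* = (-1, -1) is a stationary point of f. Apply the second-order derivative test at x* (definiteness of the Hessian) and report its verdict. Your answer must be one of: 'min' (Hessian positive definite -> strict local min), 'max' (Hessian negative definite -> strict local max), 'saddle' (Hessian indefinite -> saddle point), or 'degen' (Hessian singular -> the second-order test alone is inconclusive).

Compute the Hessian H = grad^2 f:
  H = [[-4, -4], [-4, -4]]
Verify stationarity: grad f(x*) = H x* + g = (0, 0).
Eigenvalues of H: -8, 0.
H has a zero eigenvalue (singular; negative semidefinite but not definite), so H is neither positive definite, negative definite, nor indefinite. The second-order test alone is inconclusive -> degen.
(Indeed, f is constant along the null direction of H through x*, so x* is not a strict local extremum.)

degen


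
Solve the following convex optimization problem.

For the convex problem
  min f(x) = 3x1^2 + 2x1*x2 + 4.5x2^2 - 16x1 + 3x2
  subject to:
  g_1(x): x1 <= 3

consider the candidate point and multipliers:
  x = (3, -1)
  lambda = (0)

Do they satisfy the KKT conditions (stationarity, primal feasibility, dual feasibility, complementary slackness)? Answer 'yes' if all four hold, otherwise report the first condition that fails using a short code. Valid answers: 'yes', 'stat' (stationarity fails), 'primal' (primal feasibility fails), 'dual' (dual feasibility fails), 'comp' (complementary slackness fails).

Gradient of f: grad f(x) = Q x + c = (0, 0)
Constraint values g_i(x) = a_i^T x - b_i:
  g_1((3, -1)) = 0
Stationarity residual: grad f(x) + sum_i lambda_i a_i = (0, 0)
  -> stationarity OK
Primal feasibility (all g_i <= 0): OK
Dual feasibility (all lambda_i >= 0): OK
Complementary slackness (lambda_i * g_i(x) = 0 for all i): OK

Verdict: yes, KKT holds.

yes


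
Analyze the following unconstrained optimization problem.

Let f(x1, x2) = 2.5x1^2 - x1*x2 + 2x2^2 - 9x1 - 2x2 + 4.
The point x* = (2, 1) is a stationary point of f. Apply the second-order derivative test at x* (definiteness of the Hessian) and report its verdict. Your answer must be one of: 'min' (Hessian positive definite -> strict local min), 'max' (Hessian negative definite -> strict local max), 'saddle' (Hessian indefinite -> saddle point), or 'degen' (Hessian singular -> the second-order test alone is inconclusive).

Compute the Hessian H = grad^2 f:
  H = [[5, -1], [-1, 4]]
Verify stationarity: grad f(x*) = H x* + g = (0, 0).
Eigenvalues of H: 3.382, 5.618.
Both eigenvalues > 0, so H is positive definite -> x* is a strict local min.

min


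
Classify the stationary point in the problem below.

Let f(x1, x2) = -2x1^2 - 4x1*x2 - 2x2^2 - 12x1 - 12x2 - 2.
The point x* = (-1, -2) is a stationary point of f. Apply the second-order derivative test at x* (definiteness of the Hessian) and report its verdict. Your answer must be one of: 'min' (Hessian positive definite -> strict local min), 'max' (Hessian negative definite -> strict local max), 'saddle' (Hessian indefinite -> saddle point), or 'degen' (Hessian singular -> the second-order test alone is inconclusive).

Compute the Hessian H = grad^2 f:
  H = [[-4, -4], [-4, -4]]
Verify stationarity: grad f(x*) = H x* + g = (0, 0).
Eigenvalues of H: -8, 0.
H has a zero eigenvalue (singular; negative semidefinite but not definite), so H is neither positive definite, negative definite, nor indefinite. The second-order test alone is inconclusive -> degen.
(Indeed, f is constant along the null direction of H through x*, so x* is not a strict local extremum.)

degen


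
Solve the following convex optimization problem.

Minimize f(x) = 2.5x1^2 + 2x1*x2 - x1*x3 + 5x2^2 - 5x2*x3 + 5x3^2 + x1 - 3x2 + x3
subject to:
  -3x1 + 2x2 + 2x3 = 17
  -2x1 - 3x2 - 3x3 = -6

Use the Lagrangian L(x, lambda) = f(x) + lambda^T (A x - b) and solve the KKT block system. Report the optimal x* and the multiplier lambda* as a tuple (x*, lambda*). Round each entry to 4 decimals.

Form the Lagrangian:
  L(x, lambda) = (1/2) x^T Q x + c^T x + lambda^T (A x - b)
Stationarity (grad_x L = 0): Q x + c + A^T lambda = 0.
Primal feasibility: A x = b.

This gives the KKT block system:
  [ Q   A^T ] [ x     ]   [-c ]
  [ A    0  ] [ lambda ] = [ b ]

Solving the linear system:
  x*      = (-3, 2.4333, 1.5667)
  lambda* = (-3.6231, 0.0846)
  f(x*)   = 26.6833

x* = (-3, 2.4333, 1.5667), lambda* = (-3.6231, 0.0846)


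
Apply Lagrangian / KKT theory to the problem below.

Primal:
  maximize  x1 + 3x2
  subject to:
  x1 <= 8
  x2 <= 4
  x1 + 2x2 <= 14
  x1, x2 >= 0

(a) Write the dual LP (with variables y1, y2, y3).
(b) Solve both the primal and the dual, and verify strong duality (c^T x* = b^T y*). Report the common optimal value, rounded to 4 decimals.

The standard primal-dual pair for 'max c^T x s.t. A x <= b, x >= 0' is:
  Dual:  min b^T y  s.t.  A^T y >= c,  y >= 0.

So the dual LP is:
  minimize  8y1 + 4y2 + 14y3
  subject to:
    y1 + y3 >= 1
    y2 + 2y3 >= 3
    y1, y2, y3 >= 0

Solving the primal: x* = (6, 4).
  primal value c^T x* = 18.
Solving the dual: y* = (0, 1, 1).
  dual value b^T y* = 18.
Strong duality: c^T x* = b^T y*. Confirmed.

18


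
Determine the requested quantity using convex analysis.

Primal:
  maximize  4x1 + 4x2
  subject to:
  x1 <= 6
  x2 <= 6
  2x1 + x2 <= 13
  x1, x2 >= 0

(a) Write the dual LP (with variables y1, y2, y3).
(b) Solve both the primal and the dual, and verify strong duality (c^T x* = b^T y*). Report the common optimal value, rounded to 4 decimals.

The standard primal-dual pair for 'max c^T x s.t. A x <= b, x >= 0' is:
  Dual:  min b^T y  s.t.  A^T y >= c,  y >= 0.

So the dual LP is:
  minimize  6y1 + 6y2 + 13y3
  subject to:
    y1 + 2y3 >= 4
    y2 + y3 >= 4
    y1, y2, y3 >= 0

Solving the primal: x* = (3.5, 6).
  primal value c^T x* = 38.
Solving the dual: y* = (0, 2, 2).
  dual value b^T y* = 38.
Strong duality: c^T x* = b^T y*. Confirmed.

38


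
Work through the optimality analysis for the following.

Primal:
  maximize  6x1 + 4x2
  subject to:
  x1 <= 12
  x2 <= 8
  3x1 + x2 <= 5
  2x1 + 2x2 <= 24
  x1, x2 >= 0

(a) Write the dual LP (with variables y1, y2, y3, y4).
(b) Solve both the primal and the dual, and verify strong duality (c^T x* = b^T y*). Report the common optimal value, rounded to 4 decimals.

The standard primal-dual pair for 'max c^T x s.t. A x <= b, x >= 0' is:
  Dual:  min b^T y  s.t.  A^T y >= c,  y >= 0.

So the dual LP is:
  minimize  12y1 + 8y2 + 5y3 + 24y4
  subject to:
    y1 + 3y3 + 2y4 >= 6
    y2 + y3 + 2y4 >= 4
    y1, y2, y3, y4 >= 0

Solving the primal: x* = (0, 5).
  primal value c^T x* = 20.
Solving the dual: y* = (0, 0, 4, 0).
  dual value b^T y* = 20.
Strong duality: c^T x* = b^T y*. Confirmed.

20


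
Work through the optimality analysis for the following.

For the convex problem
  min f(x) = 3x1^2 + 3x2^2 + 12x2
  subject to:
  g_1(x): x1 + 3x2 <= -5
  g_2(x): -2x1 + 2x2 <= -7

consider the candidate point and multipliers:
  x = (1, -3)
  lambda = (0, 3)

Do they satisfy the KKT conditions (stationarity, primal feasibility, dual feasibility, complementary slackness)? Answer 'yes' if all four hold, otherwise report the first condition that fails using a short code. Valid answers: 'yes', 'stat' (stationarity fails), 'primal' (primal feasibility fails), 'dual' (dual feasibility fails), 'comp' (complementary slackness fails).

Gradient of f: grad f(x) = Q x + c = (6, -6)
Constraint values g_i(x) = a_i^T x - b_i:
  g_1((1, -3)) = -3
  g_2((1, -3)) = -1
Stationarity residual: grad f(x) + sum_i lambda_i a_i = (0, 0)
  -> stationarity OK
Primal feasibility (all g_i <= 0): OK
Dual feasibility (all lambda_i >= 0): OK
Complementary slackness (lambda_i * g_i(x) = 0 for all i): FAILS

Verdict: the first failing condition is complementary_slackness -> comp.

comp


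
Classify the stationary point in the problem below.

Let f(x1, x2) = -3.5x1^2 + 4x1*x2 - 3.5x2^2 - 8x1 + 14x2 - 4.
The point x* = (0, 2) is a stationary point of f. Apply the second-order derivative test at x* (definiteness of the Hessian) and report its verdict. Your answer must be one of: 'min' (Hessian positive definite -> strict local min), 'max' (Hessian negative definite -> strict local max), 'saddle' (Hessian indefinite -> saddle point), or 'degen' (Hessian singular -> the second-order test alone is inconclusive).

Compute the Hessian H = grad^2 f:
  H = [[-7, 4], [4, -7]]
Verify stationarity: grad f(x*) = H x* + g = (0, 0).
Eigenvalues of H: -11, -3.
Both eigenvalues < 0, so H is negative definite -> x* is a strict local max.

max


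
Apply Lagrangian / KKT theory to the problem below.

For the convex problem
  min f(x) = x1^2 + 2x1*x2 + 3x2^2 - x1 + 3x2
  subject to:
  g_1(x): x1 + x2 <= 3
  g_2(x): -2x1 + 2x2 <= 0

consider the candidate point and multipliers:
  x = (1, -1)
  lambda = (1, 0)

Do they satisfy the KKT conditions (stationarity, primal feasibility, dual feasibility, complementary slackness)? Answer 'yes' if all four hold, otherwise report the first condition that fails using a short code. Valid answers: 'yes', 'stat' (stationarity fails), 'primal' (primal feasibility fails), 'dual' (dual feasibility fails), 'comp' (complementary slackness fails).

Gradient of f: grad f(x) = Q x + c = (-1, -1)
Constraint values g_i(x) = a_i^T x - b_i:
  g_1((1, -1)) = -3
  g_2((1, -1)) = -4
Stationarity residual: grad f(x) + sum_i lambda_i a_i = (0, 0)
  -> stationarity OK
Primal feasibility (all g_i <= 0): OK
Dual feasibility (all lambda_i >= 0): OK
Complementary slackness (lambda_i * g_i(x) = 0 for all i): FAILS

Verdict: the first failing condition is complementary_slackness -> comp.

comp


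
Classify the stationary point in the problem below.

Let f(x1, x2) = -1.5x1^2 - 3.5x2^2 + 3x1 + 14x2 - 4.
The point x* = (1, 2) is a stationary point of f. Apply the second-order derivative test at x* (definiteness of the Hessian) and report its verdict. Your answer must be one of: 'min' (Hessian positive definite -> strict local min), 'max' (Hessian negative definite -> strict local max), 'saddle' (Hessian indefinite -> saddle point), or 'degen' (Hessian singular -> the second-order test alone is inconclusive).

Compute the Hessian H = grad^2 f:
  H = [[-3, 0], [0, -7]]
Verify stationarity: grad f(x*) = H x* + g = (0, 0).
Eigenvalues of H: -7, -3.
Both eigenvalues < 0, so H is negative definite -> x* is a strict local max.

max


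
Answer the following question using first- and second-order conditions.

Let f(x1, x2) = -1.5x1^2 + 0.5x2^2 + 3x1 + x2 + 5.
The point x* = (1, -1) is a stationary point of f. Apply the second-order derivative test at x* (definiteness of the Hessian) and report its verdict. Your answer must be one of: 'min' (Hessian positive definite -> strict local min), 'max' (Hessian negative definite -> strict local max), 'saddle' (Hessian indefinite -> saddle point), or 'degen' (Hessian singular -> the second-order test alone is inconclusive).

Compute the Hessian H = grad^2 f:
  H = [[-3, 0], [0, 1]]
Verify stationarity: grad f(x*) = H x* + g = (0, 0).
Eigenvalues of H: -3, 1.
Eigenvalues have mixed signs, so H is indefinite -> x* is a saddle point.

saddle


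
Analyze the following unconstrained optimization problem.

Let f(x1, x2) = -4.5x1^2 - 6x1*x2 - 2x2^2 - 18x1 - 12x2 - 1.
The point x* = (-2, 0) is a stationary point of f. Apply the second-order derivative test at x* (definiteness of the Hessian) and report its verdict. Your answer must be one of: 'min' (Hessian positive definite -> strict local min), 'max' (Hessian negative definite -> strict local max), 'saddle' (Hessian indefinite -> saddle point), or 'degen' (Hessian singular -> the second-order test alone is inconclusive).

Compute the Hessian H = grad^2 f:
  H = [[-9, -6], [-6, -4]]
Verify stationarity: grad f(x*) = H x* + g = (0, 0).
Eigenvalues of H: -13, 0.
H has a zero eigenvalue (singular; negative semidefinite but not definite), so H is neither positive definite, negative definite, nor indefinite. The second-order test alone is inconclusive -> degen.
(Indeed, f is constant along the null direction of H through x*, so x* is not a strict local extremum.)

degen


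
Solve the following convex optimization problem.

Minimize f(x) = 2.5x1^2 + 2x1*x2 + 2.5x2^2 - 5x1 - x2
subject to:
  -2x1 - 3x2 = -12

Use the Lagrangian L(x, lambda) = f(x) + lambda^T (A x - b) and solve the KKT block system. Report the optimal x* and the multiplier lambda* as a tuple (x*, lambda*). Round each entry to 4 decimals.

Form the Lagrangian:
  L(x, lambda) = (1/2) x^T Q x + c^T x + lambda^T (A x - b)
Stationarity (grad_x L = 0): Q x + c + A^T lambda = 0.
Primal feasibility: A x = b.

This gives the KKT block system:
  [ Q   A^T ] [ x     ]   [-c ]
  [ A    0  ] [ lambda ] = [ b ]

Solving the linear system:
  x*      = (2.122, 2.5854)
  lambda* = (5.3902)
  f(x*)   = 25.7439

x* = (2.122, 2.5854), lambda* = (5.3902)


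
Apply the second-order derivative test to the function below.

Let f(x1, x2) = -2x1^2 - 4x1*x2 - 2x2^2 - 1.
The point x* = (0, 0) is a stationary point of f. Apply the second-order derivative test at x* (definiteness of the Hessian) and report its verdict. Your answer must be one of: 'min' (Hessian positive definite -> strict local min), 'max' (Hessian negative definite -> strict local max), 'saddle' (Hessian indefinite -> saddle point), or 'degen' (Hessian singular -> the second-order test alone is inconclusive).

Compute the Hessian H = grad^2 f:
  H = [[-4, -4], [-4, -4]]
Verify stationarity: grad f(x*) = H x* + g = (0, 0).
Eigenvalues of H: -8, 0.
H has a zero eigenvalue (singular; negative semidefinite but not definite), so H is neither positive definite, negative definite, nor indefinite. The second-order test alone is inconclusive -> degen.
(Indeed, f is constant along the null direction of H through x*, so x* is not a strict local extremum.)

degen


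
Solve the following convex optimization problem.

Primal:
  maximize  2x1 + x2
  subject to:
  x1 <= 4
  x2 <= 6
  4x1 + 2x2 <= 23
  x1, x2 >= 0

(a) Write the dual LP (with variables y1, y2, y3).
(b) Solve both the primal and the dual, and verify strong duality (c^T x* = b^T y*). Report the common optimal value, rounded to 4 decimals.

The standard primal-dual pair for 'max c^T x s.t. A x <= b, x >= 0' is:
  Dual:  min b^T y  s.t.  A^T y >= c,  y >= 0.

So the dual LP is:
  minimize  4y1 + 6y2 + 23y3
  subject to:
    y1 + 4y3 >= 2
    y2 + 2y3 >= 1
    y1, y2, y3 >= 0

Solving the primal: x* = (2.75, 6).
  primal value c^T x* = 11.5.
Solving the dual: y* = (0, 0, 0.5).
  dual value b^T y* = 11.5.
Strong duality: c^T x* = b^T y*. Confirmed.

11.5


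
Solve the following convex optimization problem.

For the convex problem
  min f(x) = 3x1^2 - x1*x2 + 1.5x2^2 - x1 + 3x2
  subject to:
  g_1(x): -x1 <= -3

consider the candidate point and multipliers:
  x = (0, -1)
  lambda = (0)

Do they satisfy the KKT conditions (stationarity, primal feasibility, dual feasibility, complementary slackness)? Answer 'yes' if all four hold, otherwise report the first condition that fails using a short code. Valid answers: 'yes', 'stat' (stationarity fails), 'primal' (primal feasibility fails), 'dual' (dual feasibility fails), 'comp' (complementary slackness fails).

Gradient of f: grad f(x) = Q x + c = (0, 0)
Constraint values g_i(x) = a_i^T x - b_i:
  g_1((0, -1)) = 3
Stationarity residual: grad f(x) + sum_i lambda_i a_i = (0, 0)
  -> stationarity OK
Primal feasibility (all g_i <= 0): FAILS
Dual feasibility (all lambda_i >= 0): OK
Complementary slackness (lambda_i * g_i(x) = 0 for all i): OK

Verdict: the first failing condition is primal_feasibility -> primal.

primal


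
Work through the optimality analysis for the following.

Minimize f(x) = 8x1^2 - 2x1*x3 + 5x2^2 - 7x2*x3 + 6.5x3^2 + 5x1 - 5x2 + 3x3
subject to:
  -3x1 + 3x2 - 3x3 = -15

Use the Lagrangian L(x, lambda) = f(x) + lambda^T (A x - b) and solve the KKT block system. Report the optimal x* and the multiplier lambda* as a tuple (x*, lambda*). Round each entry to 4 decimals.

Form the Lagrangian:
  L(x, lambda) = (1/2) x^T Q x + c^T x + lambda^T (A x - b)
Stationarity (grad_x L = 0): Q x + c + A^T lambda = 0.
Primal feasibility: A x = b.

This gives the KKT block system:
  [ Q   A^T ] [ x     ]   [-c ]
  [ A    0  ] [ lambda ] = [ b ]

Solving the linear system:
  x*      = (1.8584, -1.4592, 1.6824)
  lambda* = (10.4564)
  f(x*)   = 89.2403

x* = (1.8584, -1.4592, 1.6824), lambda* = (10.4564)


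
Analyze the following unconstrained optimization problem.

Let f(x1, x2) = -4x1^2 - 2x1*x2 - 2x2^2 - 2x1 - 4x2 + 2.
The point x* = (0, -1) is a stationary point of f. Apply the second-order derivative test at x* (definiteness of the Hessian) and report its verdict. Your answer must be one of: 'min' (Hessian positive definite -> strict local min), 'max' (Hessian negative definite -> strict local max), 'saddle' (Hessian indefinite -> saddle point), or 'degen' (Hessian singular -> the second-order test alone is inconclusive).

Compute the Hessian H = grad^2 f:
  H = [[-8, -2], [-2, -4]]
Verify stationarity: grad f(x*) = H x* + g = (0, 0).
Eigenvalues of H: -8.8284, -3.1716.
Both eigenvalues < 0, so H is negative definite -> x* is a strict local max.

max


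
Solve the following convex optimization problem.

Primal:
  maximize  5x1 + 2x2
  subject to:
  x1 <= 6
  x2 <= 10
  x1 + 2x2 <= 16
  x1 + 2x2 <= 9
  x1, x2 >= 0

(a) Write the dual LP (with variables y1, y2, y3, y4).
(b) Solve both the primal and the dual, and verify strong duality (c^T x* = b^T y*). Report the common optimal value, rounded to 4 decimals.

The standard primal-dual pair for 'max c^T x s.t. A x <= b, x >= 0' is:
  Dual:  min b^T y  s.t.  A^T y >= c,  y >= 0.

So the dual LP is:
  minimize  6y1 + 10y2 + 16y3 + 9y4
  subject to:
    y1 + y3 + y4 >= 5
    y2 + 2y3 + 2y4 >= 2
    y1, y2, y3, y4 >= 0

Solving the primal: x* = (6, 1.5).
  primal value c^T x* = 33.
Solving the dual: y* = (4, 0, 0, 1).
  dual value b^T y* = 33.
Strong duality: c^T x* = b^T y*. Confirmed.

33


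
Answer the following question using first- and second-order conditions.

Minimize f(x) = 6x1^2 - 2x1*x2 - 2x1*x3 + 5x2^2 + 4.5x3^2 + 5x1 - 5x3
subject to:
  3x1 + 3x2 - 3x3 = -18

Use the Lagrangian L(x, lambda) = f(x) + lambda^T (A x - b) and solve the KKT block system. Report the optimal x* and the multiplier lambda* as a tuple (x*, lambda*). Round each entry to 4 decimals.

Form the Lagrangian:
  L(x, lambda) = (1/2) x^T Q x + c^T x + lambda^T (A x - b)
Stationarity (grad_x L = 0): Q x + c + A^T lambda = 0.
Primal feasibility: A x = b.

This gives the KKT block system:
  [ Q   A^T ] [ x     ]   [-c ]
  [ A    0  ] [ lambda ] = [ b ]

Solving the linear system:
  x*      = (-1.8557, -2.0906, 2.0537)
  lambda* = (5.7315)
  f(x*)   = 41.8104

x* = (-1.8557, -2.0906, 2.0537), lambda* = (5.7315)


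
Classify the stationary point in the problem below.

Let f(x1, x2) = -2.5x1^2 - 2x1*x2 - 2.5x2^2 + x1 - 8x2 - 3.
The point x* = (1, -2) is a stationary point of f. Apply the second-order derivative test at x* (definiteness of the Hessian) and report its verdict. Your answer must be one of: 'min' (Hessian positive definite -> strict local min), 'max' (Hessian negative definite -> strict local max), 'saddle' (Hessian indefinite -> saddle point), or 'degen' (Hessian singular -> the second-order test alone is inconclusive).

Compute the Hessian H = grad^2 f:
  H = [[-5, -2], [-2, -5]]
Verify stationarity: grad f(x*) = H x* + g = (0, 0).
Eigenvalues of H: -7, -3.
Both eigenvalues < 0, so H is negative definite -> x* is a strict local max.

max
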